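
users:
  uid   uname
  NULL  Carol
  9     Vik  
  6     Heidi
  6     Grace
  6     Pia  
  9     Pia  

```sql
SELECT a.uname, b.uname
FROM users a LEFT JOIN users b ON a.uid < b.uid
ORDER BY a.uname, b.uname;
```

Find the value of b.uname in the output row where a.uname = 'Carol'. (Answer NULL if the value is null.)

NULL

LEFT JOIN keeps every row from `users a`; unmatched rows get NULL for `users b`'s columns.
Matching on a.uid < b.uid. A NULL in a compared column never satisfies the condition.
Matched pairs: 6; unmatched a rows kept: 3.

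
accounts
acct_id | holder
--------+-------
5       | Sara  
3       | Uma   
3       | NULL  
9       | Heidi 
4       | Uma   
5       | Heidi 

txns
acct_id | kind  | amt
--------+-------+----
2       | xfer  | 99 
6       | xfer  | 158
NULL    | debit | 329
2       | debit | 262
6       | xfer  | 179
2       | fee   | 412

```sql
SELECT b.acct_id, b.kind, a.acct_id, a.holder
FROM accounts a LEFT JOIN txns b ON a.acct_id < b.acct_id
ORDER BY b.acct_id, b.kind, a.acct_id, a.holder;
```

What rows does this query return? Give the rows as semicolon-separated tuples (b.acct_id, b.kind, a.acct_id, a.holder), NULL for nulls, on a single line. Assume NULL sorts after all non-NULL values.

LEFT JOIN keeps every row from `accounts`; unmatched rows get NULL for `txns`'s columns.
Matching on a.acct_id < b.acct_id. A NULL in a compared column never satisfies the condition.
- acct_id=5: 2 matching b row(s), so 2 row(s) emitted.
- acct_id=3: 2 matching b row(s), so 2 row(s) emitted.
- acct_id=3: 2 matching b row(s), so 2 row(s) emitted.
- acct_id=9: no b row matches, row kept with b columns NULL.
- acct_id=4: 2 matching b row(s), so 2 row(s) emitted.
- acct_id=5: 2 matching b row(s), so 2 row(s) emitted.

(6, xfer, 3, Uma); (6, xfer, 3, Uma); (6, xfer, 3, NULL); (6, xfer, 3, NULL); (6, xfer, 4, Uma); (6, xfer, 4, Uma); (6, xfer, 5, Heidi); (6, xfer, 5, Heidi); (6, xfer, 5, Sara); (6, xfer, 5, Sara); (NULL, NULL, 9, Heidi)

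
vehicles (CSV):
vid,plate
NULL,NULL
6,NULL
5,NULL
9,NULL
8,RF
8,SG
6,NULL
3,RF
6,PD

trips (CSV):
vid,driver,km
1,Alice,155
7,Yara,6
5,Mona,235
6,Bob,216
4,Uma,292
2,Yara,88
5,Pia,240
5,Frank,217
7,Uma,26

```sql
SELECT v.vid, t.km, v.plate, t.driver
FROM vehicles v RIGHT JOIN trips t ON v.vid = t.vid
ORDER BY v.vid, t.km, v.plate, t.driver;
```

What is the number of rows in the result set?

11

RIGHT JOIN keeps every row from `trips`; unmatched rows get NULL for `vehicles`'s columns.
Matching on v.vid = t.vid. A NULL in a compared column never satisfies the condition.
Matched pairs: 6; unmatched t rows kept: 5.
Total: 6 matched + 5 padded = 11 rows.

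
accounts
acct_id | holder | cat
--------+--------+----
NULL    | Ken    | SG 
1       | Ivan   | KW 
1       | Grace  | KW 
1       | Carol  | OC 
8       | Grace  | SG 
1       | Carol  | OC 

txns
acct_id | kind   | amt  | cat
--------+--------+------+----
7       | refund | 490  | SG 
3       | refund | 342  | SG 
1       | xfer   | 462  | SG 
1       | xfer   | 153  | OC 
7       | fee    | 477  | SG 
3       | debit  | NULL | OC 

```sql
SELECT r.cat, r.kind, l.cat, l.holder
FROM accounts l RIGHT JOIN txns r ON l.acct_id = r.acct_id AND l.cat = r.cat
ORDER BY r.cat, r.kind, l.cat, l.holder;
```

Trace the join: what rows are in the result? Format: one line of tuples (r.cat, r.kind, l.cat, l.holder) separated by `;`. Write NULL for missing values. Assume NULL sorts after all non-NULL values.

(OC, debit, NULL, NULL); (OC, xfer, OC, Carol); (OC, xfer, OC, Carol); (SG, fee, NULL, NULL); (SG, refund, NULL, NULL); (SG, refund, NULL, NULL); (SG, xfer, NULL, NULL)

RIGHT JOIN keeps every row from `txns`; unmatched rows get NULL for `accounts`'s columns.
Matching on l.acct_id = r.acct_id AND l.cat = r.cat. A NULL in a compared column never satisfies the condition.
- acct_id=NULL, cat=SG: no matching r row.
- acct_id=1, cat=KW: no matching r row.
- acct_id=1, cat=KW: no matching r row.
- acct_id=1, cat=OC: 1 matching r row(s), so 1 row(s) emitted.
- acct_id=8, cat=SG: no matching r row.
- acct_id=1, cat=OC: 1 matching r row(s), so 1 row(s) emitted.
- plus 5 unmatched r row(s), each kept with NULL l columns.
After projecting and ordering:
r.cat | r.kind | l.cat | l.holder
OC | debit | NULL | NULL
OC | xfer | OC | Carol
OC | xfer | OC | Carol
SG | fee | NULL | NULL
SG | refund | NULL | NULL
SG | refund | NULL | NULL
SG | xfer | NULL | NULL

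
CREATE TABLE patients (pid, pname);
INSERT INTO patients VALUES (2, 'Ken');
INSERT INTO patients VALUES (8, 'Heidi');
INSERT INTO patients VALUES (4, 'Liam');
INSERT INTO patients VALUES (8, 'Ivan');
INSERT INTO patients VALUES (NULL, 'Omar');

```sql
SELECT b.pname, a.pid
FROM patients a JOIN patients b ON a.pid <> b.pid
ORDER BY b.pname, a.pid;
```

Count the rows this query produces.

INNER JOIN keeps only pairs where the ON condition holds.
Matching on a.pid <> b.pid. A NULL in a compared column never satisfies the condition.
- a row (pid=2): matches 3 b row(s) → 3 output row(s).
- a row (pid=8): matches 2 b row(s) → 2 output row(s).
- a row (pid=4): matches 3 b row(s) → 3 output row(s).
- a row (pid=8): matches 2 b row(s) → 2 output row(s).
- a row (pid=NULL): no match → dropped.
Total: 10 rows.

10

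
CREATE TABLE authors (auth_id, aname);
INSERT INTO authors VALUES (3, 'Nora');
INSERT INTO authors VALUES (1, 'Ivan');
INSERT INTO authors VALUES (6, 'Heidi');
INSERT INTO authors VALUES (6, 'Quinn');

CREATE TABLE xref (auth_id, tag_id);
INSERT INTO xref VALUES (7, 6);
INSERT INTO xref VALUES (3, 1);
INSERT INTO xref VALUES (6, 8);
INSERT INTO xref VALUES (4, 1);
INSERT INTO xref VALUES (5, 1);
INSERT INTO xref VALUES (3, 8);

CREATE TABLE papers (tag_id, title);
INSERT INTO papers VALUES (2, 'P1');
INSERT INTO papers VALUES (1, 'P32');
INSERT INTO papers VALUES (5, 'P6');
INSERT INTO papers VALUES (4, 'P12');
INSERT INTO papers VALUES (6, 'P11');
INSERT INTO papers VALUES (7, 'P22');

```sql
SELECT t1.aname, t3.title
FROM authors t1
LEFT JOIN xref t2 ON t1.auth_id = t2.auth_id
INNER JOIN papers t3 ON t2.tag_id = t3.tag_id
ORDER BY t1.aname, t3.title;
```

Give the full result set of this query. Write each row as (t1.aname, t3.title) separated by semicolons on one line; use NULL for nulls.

(Nora, P32)

Step 1 — t1 LEFT JOIN t2 on auth_id → 5 row(s).
Then INNER JOIN `papers t3` on tag_id: keep only rows whose t2.tag_id appears in t3.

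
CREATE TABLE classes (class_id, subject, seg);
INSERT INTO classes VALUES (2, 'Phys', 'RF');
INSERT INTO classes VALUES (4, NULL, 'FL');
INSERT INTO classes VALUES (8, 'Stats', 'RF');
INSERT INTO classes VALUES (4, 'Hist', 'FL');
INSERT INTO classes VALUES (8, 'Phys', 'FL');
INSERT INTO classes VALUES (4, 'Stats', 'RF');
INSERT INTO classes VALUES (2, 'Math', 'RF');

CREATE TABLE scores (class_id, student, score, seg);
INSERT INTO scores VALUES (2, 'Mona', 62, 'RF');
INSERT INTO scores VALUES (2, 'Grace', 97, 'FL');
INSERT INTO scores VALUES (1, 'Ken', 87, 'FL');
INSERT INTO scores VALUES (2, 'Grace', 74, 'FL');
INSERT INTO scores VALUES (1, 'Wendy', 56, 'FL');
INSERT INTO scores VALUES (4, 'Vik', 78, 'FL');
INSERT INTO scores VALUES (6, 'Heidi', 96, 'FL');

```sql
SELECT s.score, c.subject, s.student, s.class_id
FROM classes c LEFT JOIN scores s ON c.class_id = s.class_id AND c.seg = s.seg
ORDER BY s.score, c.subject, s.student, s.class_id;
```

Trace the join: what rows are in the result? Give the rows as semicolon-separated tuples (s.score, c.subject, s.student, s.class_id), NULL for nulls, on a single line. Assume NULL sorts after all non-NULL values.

LEFT JOIN keeps every row from `classes`; unmatched rows get NULL for `scores`'s columns.
Matching on c.class_id = s.class_id AND c.seg = s.seg.
- c row (class_id=2, seg=RF): matches 1 s row(s) → 1 output row(s).
- c row (class_id=4, seg=FL): matches 1 s row(s) → 1 output row(s).
- c row (class_id=8, seg=RF): no match → kept, s columns NULL.
- c row (class_id=4, seg=FL): matches 1 s row(s) → 1 output row(s).
- c row (class_id=8, seg=FL): no match → kept, s columns NULL.
- c row (class_id=4, seg=RF): no match → kept, s columns NULL.
- c row (class_id=2, seg=RF): matches 1 s row(s) → 1 output row(s).
After projecting and ordering:
s.score | c.subject | s.student | s.class_id
62 | Math | Mona | 2
62 | Phys | Mona | 2
78 | Hist | Vik | 4
78 | NULL | Vik | 4
NULL | Phys | NULL | NULL
NULL | Stats | NULL | NULL
NULL | Stats | NULL | NULL

(62, Math, Mona, 2); (62, Phys, Mona, 2); (78, Hist, Vik, 4); (78, NULL, Vik, 4); (NULL, Phys, NULL, NULL); (NULL, Stats, NULL, NULL); (NULL, Stats, NULL, NULL)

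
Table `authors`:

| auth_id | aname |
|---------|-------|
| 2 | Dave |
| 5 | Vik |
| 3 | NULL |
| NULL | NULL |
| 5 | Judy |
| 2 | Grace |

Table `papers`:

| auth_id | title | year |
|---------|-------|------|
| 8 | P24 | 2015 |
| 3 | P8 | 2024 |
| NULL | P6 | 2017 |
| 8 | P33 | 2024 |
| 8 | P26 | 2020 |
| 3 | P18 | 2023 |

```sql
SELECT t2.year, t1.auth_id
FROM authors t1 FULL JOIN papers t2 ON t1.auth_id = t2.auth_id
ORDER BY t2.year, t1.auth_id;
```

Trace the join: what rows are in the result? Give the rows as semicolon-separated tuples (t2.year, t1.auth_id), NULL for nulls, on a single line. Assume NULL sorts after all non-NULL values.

FULL OUTER JOIN keeps every row from both sides; unmatched rows get NULL for the other side's columns.
Matching on t1.auth_id = t2.auth_id. A NULL in a compared column never satisfies the condition.
- t1[0] auth_id=2 → no match; kept with NULLs on the t2 side.
- t1[1] auth_id=5 → no match; kept with NULLs on the t2 side.
- t1[2] auth_id=3 → 2 match(es) in t2 → 2 row(s).
- t1[3] auth_id=NULL → no match; kept with NULLs on the t2 side.
- t1[4] auth_id=5 → no match; kept with NULLs on the t2 side.
- t1[5] auth_id=2 → no match; kept with NULLs on the t2 side.
- 4 row(s) from t2 found no t1 partner → padded with NULL.

(2015, NULL); (2017, NULL); (2020, NULL); (2023, 3); (2024, 3); (2024, NULL); (NULL, 2); (NULL, 2); (NULL, 5); (NULL, 5); (NULL, NULL)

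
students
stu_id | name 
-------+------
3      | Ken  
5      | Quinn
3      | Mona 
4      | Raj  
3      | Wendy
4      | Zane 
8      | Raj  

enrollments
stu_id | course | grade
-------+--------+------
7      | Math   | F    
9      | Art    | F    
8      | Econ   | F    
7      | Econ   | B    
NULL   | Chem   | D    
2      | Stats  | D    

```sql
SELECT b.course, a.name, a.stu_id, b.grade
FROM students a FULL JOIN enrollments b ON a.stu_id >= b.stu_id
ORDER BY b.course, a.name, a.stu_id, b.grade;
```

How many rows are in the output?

12

FULL OUTER JOIN keeps every row from both sides; unmatched rows get NULL for the other side's columns.
Matching on a.stu_id >= b.stu_id. A NULL in a compared column never satisfies the condition.
Matched pairs: 10; unmatched a rows kept: 0; unmatched b rows kept: 2.
Total: 10 matched + 2 padded = 12 rows.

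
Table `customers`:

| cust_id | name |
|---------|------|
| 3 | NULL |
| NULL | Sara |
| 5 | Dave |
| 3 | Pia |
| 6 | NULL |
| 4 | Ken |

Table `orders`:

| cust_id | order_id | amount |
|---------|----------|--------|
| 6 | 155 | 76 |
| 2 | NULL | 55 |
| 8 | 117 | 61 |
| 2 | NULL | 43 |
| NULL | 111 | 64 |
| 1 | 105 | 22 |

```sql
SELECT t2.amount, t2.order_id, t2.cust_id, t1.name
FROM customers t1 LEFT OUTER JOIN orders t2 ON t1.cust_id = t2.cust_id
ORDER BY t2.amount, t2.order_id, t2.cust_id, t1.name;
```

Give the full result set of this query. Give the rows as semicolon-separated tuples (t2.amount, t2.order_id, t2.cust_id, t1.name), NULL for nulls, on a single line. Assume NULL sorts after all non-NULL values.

(76, 155, 6, NULL); (NULL, NULL, NULL, Dave); (NULL, NULL, NULL, Ken); (NULL, NULL, NULL, Pia); (NULL, NULL, NULL, Sara); (NULL, NULL, NULL, NULL)

LEFT JOIN keeps every row from `customers`; unmatched rows get NULL for `orders`'s columns.
Matching on t1.cust_id = t2.cust_id. A NULL in a compared column never satisfies the condition.
- t1 (cust_id=3) has no partner → padded with NULL.
- t1 (cust_id=NULL) has no partner → padded with NULL.
- t1 (cust_id=5) has no partner → padded with NULL.
- t1 (cust_id=3) has no partner → padded with NULL.
- t1 (cust_id=6) pairs with 1 row(s) of t2.
- t1 (cust_id=4) has no partner → padded with NULL.
After projecting and ordering:
t2.amount | t2.order_id | t2.cust_id | t1.name
76 | 155 | 6 | NULL
NULL | NULL | NULL | Dave
NULL | NULL | NULL | Ken
NULL | NULL | NULL | Pia
NULL | NULL | NULL | Sara
NULL | NULL | NULL | NULL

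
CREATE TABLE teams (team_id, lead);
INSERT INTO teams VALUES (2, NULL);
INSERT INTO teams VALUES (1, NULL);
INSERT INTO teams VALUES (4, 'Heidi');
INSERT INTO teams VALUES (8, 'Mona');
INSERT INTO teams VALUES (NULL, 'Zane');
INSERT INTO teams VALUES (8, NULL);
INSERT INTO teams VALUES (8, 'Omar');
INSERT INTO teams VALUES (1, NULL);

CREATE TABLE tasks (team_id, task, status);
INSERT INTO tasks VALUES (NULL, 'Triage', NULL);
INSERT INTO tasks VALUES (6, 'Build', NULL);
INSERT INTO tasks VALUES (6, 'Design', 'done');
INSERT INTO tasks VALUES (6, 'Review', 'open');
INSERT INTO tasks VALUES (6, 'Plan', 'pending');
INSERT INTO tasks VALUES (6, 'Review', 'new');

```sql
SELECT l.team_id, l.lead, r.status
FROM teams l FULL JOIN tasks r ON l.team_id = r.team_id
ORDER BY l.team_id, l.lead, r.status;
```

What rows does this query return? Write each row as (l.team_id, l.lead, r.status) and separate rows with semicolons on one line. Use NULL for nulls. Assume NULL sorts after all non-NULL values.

(1, NULL, NULL); (1, NULL, NULL); (2, NULL, NULL); (4, Heidi, NULL); (8, Mona, NULL); (8, Omar, NULL); (8, NULL, NULL); (NULL, Zane, NULL); (NULL, NULL, done); (NULL, NULL, new); (NULL, NULL, open); (NULL, NULL, pending); (NULL, NULL, NULL); (NULL, NULL, NULL)

FULL OUTER JOIN keeps every row from both sides; unmatched rows get NULL for the other side's columns.
Matching on l.team_id = r.team_id. A NULL in a compared column never satisfies the condition.
- l (team_id=2) has no partner → padded with NULL.
- l (team_id=1) has no partner → padded with NULL.
- l (team_id=4) has no partner → padded with NULL.
- l (team_id=8) has no partner → padded with NULL.
- l (team_id=NULL) has no partner → padded with NULL.
- l (team_id=8) has no partner → padded with NULL.
- l (team_id=8) has no partner → padded with NULL.
- l (team_id=1) has no partner → padded with NULL.
- 6 row(s) from r found no l partner → padded with NULL.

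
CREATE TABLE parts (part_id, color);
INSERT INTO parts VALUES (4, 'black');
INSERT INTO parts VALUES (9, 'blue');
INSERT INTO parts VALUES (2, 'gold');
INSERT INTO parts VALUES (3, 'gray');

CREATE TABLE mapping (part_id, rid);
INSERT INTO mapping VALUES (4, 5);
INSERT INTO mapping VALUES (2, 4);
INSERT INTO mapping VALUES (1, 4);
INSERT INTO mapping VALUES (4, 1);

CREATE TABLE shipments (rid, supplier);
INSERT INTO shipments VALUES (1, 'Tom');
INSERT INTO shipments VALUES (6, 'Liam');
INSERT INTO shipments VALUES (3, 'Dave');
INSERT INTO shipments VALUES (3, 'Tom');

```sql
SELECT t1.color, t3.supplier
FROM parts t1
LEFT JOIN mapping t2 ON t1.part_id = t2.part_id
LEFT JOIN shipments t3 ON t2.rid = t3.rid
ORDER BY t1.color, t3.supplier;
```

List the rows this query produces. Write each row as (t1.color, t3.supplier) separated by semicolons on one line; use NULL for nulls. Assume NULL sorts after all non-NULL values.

(black, Tom); (black, NULL); (blue, NULL); (gold, NULL); (gray, NULL)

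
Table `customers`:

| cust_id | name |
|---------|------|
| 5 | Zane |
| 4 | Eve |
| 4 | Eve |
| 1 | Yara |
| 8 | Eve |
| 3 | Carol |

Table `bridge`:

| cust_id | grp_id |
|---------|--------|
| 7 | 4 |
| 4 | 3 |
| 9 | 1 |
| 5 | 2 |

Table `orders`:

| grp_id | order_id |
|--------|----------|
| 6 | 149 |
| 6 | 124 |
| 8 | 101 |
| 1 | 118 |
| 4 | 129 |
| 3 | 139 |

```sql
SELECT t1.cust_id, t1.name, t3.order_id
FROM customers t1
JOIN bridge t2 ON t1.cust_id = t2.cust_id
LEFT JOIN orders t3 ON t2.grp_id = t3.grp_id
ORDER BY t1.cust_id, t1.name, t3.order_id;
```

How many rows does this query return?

3

Step 1 — t1 INNER JOIN t2 on cust_id → 3 row(s).
Then LEFT JOIN `orders t3` on grp_id: each of those 3 rows is kept; rows whose t2.grp_id has no match in t3 get NULL for t3's columns.
Result: 3 row(s).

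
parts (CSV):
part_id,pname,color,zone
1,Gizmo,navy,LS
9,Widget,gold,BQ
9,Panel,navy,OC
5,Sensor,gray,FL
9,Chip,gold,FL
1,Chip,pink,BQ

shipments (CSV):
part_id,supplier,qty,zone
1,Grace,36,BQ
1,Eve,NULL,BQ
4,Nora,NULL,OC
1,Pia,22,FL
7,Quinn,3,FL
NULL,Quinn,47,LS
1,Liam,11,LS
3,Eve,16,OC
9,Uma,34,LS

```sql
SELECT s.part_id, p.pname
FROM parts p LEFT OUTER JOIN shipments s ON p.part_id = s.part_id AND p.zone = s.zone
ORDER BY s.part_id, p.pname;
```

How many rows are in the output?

7

LEFT JOIN keeps every row from `parts`; unmatched rows get NULL for `shipments`'s columns.
Matching on p.part_id = s.part_id AND p.zone = s.zone. A NULL in a compared column never satisfies the condition.
- part_id=1, zone=LS: 1 matching s row(s), so 1 row(s) emitted.
- part_id=9, zone=BQ: no s row matches, row kept with s columns NULL.
- part_id=9, zone=OC: no s row matches, row kept with s columns NULL.
- part_id=5, zone=FL: no s row matches, row kept with s columns NULL.
- part_id=9, zone=FL: no s row matches, row kept with s columns NULL.
- part_id=1, zone=BQ: 2 matching s row(s), so 2 row(s) emitted.
Total: 3 matched + 4 padded = 7 rows.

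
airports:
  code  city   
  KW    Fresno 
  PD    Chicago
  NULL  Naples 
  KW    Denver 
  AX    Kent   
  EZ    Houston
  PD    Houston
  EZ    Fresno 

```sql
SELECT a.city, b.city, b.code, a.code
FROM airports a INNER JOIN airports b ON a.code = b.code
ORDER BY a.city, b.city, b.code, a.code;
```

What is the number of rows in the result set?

INNER JOIN keeps only pairs where the ON condition holds.
Matching on a.code = b.code. A NULL in a compared column never satisfies the condition.
- a[0] code=KW → 2 match(es) in b → 2 row(s).
- a[1] code=PD → 2 match(es) in b → 2 row(s).
- a[2] code=NULL → no match; dropped.
- a[3] code=KW → 2 match(es) in b → 2 row(s).
- a[4] code=AX → 1 match(es) in b → 1 row(s).
- a[5] code=EZ → 2 match(es) in b → 2 row(s).
- a[6] code=PD → 2 match(es) in b → 2 row(s).
- a[7] code=EZ → 2 match(es) in b → 2 row(s).
Total: 13 rows.

13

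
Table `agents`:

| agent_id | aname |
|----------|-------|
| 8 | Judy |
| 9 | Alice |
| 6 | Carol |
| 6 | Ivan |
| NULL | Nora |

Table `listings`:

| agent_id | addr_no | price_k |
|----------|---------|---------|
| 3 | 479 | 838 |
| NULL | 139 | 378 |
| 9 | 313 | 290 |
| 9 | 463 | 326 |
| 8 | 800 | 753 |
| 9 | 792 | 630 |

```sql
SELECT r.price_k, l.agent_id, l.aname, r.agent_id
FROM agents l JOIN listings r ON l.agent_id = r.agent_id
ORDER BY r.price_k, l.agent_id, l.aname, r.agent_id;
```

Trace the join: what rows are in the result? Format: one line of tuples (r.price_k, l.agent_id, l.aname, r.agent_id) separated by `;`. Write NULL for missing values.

INNER JOIN keeps only pairs where the ON condition holds.
Matching on l.agent_id = r.agent_id. A NULL in a compared column never satisfies the condition.
- l row (agent_id=8): matches 1 r row(s) → 1 output row(s).
- l row (agent_id=9): matches 3 r row(s) → 3 output row(s).
- l row (agent_id=6): no match → dropped.
- l row (agent_id=6): no match → dropped.
- l row (agent_id=NULL): no match → dropped.
After projecting and ordering:
r.price_k | l.agent_id | l.aname | r.agent_id
290 | 9 | Alice | 9
326 | 9 | Alice | 9
630 | 9 | Alice | 9
753 | 8 | Judy | 8

(290, 9, Alice, 9); (326, 9, Alice, 9); (630, 9, Alice, 9); (753, 8, Judy, 8)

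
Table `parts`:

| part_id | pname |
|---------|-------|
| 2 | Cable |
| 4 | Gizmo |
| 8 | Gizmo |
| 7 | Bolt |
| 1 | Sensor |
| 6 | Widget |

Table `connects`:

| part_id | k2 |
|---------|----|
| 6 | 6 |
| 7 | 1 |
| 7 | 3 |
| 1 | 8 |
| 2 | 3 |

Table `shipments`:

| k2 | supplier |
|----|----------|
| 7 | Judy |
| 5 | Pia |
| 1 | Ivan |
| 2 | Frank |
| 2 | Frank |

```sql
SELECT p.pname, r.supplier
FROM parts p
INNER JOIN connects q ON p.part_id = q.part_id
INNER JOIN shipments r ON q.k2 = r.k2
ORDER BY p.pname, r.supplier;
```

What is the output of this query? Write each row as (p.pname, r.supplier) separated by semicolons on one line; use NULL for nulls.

Step 1 — p INNER JOIN q on part_id → 5 row(s).
Then INNER JOIN `shipments r` on k2: keep only rows whose q.k2 appears in r.

(Bolt, Ivan)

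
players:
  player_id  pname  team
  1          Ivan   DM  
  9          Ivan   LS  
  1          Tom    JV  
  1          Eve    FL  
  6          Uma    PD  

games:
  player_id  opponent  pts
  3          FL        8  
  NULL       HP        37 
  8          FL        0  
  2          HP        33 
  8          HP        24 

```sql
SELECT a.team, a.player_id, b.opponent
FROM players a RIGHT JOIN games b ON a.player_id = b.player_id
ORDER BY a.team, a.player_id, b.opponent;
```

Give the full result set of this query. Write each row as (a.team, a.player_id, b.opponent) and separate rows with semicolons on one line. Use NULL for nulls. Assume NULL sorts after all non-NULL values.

RIGHT JOIN keeps every row from `games`; unmatched rows get NULL for `players`'s columns.
Matching on a.player_id = b.player_id. A NULL in a compared column never satisfies the condition.
- a row (player_id=1): no match.
- a row (player_id=9): no match.
- a row (player_id=1): no match.
- a row (player_id=1): no match.
- a row (player_id=6): no match.
- plus 5 unmatched b row(s), each kept with NULL a columns.
After projecting and ordering:
a.team | a.player_id | b.opponent
NULL | NULL | FL
NULL | NULL | FL
NULL | NULL | HP
NULL | NULL | HP
NULL | NULL | HP

(NULL, NULL, FL); (NULL, NULL, FL); (NULL, NULL, HP); (NULL, NULL, HP); (NULL, NULL, HP)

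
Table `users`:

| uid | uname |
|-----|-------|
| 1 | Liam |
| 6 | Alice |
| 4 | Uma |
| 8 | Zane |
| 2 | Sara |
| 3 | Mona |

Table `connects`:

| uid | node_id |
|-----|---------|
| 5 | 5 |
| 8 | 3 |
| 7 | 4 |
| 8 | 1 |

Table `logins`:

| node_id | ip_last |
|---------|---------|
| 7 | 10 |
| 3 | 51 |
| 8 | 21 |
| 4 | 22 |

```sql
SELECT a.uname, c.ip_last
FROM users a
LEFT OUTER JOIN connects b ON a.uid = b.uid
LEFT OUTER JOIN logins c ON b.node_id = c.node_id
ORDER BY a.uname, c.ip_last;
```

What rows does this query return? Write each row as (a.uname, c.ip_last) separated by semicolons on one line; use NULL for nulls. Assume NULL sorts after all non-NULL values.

(Alice, NULL); (Liam, NULL); (Mona, NULL); (Sara, NULL); (Uma, NULL); (Zane, 51); (Zane, NULL)

Step 1 — a LEFT JOIN b on uid → 7 row(s).
Then LEFT JOIN `logins c` on node_id: each of those 7 rows is kept; rows whose b.node_id has no match in c get NULL for c's columns.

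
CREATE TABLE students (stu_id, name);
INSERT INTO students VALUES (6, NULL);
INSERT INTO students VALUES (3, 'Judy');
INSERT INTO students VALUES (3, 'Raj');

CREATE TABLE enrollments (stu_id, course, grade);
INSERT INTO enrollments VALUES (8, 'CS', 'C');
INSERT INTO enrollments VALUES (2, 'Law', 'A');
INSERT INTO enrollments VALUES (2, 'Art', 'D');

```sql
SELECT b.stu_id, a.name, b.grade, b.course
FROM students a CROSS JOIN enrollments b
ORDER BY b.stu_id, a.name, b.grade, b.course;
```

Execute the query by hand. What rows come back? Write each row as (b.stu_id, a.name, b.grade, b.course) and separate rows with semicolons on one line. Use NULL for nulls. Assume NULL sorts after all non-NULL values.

(2, Judy, A, Law); (2, Judy, D, Art); (2, Raj, A, Law); (2, Raj, D, Art); (2, NULL, A, Law); (2, NULL, D, Art); (8, Judy, C, CS); (8, Raj, C, CS); (8, NULL, C, CS)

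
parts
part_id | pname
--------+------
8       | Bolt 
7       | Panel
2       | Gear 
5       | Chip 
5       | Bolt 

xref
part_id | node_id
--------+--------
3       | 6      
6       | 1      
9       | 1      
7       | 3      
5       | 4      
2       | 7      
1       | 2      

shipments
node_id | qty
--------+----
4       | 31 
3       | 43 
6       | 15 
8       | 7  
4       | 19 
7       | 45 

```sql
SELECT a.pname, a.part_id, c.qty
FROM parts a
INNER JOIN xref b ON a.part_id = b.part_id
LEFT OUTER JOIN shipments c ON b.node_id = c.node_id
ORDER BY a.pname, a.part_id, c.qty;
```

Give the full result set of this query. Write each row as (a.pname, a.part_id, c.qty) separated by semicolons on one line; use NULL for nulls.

(Bolt, 5, 19); (Bolt, 5, 31); (Chip, 5, 19); (Chip, 5, 31); (Gear, 2, 45); (Panel, 7, 43)

Evaluate left to right. First `parts a INNER JOIN xref b` on part_id: 4 row(s).
Then LEFT JOIN `shipments c` on node_id: each of those 4 rows is kept; rows whose b.node_id has no match in c get NULL for c's columns.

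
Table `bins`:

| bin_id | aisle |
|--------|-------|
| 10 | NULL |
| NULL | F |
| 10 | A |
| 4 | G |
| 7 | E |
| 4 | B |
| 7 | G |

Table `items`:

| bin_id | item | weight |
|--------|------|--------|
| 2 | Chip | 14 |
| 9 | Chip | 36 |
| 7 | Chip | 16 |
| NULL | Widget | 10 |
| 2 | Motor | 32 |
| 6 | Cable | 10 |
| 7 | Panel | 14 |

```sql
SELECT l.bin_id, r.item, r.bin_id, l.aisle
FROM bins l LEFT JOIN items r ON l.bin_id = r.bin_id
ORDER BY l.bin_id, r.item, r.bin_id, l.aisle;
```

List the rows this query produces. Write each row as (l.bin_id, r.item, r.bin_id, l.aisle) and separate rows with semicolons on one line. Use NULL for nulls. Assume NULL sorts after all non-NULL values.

(4, NULL, NULL, B); (4, NULL, NULL, G); (7, Chip, 7, E); (7, Chip, 7, G); (7, Panel, 7, E); (7, Panel, 7, G); (10, NULL, NULL, A); (10, NULL, NULL, NULL); (NULL, NULL, NULL, F)

LEFT JOIN keeps every row from `bins`; unmatched rows get NULL for `items`'s columns.
Matching on l.bin_id = r.bin_id. A NULL in a compared column never satisfies the condition.
- bin_id=10: no r row matches, row kept with r columns NULL.
- bin_id=NULL: no r row matches, row kept with r columns NULL.
- bin_id=10: no r row matches, row kept with r columns NULL.
- bin_id=4: no r row matches, row kept with r columns NULL.
- bin_id=7: 2 matching r row(s), so 2 row(s) emitted.
- bin_id=4: no r row matches, row kept with r columns NULL.
- bin_id=7: 2 matching r row(s), so 2 row(s) emitted.
After projecting and ordering:
l.bin_id | r.item | r.bin_id | l.aisle
4 | NULL | NULL | B
4 | NULL | NULL | G
7 | Chip | 7 | E
7 | Chip | 7 | G
7 | Panel | 7 | E
7 | Panel | 7 | G
10 | NULL | NULL | A
10 | NULL | NULL | NULL
NULL | NULL | NULL | F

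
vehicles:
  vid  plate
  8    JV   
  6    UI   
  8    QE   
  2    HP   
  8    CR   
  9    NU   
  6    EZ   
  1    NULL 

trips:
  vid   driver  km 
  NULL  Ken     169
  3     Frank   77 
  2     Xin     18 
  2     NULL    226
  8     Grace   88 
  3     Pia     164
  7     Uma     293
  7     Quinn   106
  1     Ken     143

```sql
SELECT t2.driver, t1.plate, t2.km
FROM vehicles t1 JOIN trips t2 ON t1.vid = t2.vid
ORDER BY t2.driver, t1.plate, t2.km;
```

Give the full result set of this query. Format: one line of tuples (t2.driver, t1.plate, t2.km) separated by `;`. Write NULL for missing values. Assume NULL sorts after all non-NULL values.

INNER JOIN keeps only pairs where the ON condition holds.
Matching on t1.vid = t2.vid. A NULL in a compared column never satisfies the condition.
- vid=8: 1 matching t2 row(s), so 1 row(s) emitted.
- vid=6: no matching t2 row, dropped.
- vid=8: 1 matching t2 row(s), so 1 row(s) emitted.
- vid=2: 2 matching t2 row(s), so 2 row(s) emitted.
- vid=8: 1 matching t2 row(s), so 1 row(s) emitted.
- vid=9: no matching t2 row, dropped.
- vid=6: no matching t2 row, dropped.
- vid=1: 1 matching t2 row(s), so 1 row(s) emitted.
After projecting and ordering:
t2.driver | t1.plate | t2.km
Grace | CR | 88
Grace | JV | 88
Grace | QE | 88
Ken | NULL | 143
Xin | HP | 18
NULL | HP | 226

(Grace, CR, 88); (Grace, JV, 88); (Grace, QE, 88); (Ken, NULL, 143); (Xin, HP, 18); (NULL, HP, 226)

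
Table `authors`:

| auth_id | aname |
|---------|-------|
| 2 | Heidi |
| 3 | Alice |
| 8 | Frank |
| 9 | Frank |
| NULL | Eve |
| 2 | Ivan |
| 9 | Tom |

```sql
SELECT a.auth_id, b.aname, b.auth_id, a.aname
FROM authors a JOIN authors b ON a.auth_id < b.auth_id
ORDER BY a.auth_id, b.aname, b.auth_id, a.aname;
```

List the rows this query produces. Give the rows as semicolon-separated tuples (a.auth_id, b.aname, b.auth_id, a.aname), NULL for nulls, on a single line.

(2, Alice, 3, Heidi); (2, Alice, 3, Ivan); (2, Frank, 8, Heidi); (2, Frank, 8, Ivan); (2, Frank, 9, Heidi); (2, Frank, 9, Ivan); (2, Tom, 9, Heidi); (2, Tom, 9, Ivan); (3, Frank, 8, Alice); (3, Frank, 9, Alice); (3, Tom, 9, Alice); (8, Frank, 9, Frank); (8, Tom, 9, Frank)

INNER JOIN keeps only pairs where the ON condition holds.
Matching on a.auth_id < b.auth_id. A NULL in a compared column never satisfies the condition.
- a (auth_id=2) pairs with 4 row(s) of b.
- a (auth_id=3) pairs with 3 row(s) of b.
- a (auth_id=8) pairs with 2 row(s) of b.
- a (auth_id=9) has no partner → excluded.
- a (auth_id=NULL) has no partner → excluded.
- a (auth_id=2) pairs with 4 row(s) of b.
- a (auth_id=9) has no partner → excluded.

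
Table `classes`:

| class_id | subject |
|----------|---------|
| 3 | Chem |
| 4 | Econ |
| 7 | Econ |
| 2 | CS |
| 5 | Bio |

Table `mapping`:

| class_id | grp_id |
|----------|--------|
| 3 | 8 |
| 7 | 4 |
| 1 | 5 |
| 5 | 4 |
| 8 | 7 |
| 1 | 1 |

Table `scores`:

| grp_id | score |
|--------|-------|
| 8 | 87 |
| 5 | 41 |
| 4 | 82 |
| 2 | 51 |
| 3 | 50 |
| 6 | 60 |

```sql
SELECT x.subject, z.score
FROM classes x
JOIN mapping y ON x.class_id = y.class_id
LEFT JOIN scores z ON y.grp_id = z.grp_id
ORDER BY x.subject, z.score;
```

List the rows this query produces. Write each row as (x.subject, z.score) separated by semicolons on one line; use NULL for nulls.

(Bio, 82); (Chem, 87); (Econ, 82)

Evaluate left to right. First `classes x INNER JOIN mapping y` on class_id: 3 row(s).
Then LEFT JOIN `scores z` on grp_id: each of those 3 rows is kept; rows whose y.grp_id has no match in z get NULL for z's columns.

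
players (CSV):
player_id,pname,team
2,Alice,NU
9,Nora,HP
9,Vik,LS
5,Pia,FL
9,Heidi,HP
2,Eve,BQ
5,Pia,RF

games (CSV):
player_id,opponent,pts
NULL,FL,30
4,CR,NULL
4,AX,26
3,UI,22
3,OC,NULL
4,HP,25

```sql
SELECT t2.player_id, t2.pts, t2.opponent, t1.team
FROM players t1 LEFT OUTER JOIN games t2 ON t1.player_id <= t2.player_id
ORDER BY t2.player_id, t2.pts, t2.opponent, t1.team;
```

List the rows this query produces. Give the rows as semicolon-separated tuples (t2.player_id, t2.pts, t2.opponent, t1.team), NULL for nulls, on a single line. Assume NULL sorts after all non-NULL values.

(3, 22, UI, BQ); (3, 22, UI, NU); (3, NULL, OC, BQ); (3, NULL, OC, NU); (4, 25, HP, BQ); (4, 25, HP, NU); (4, 26, AX, BQ); (4, 26, AX, NU); (4, NULL, CR, BQ); (4, NULL, CR, NU); (NULL, NULL, NULL, FL); (NULL, NULL, NULL, HP); (NULL, NULL, NULL, HP); (NULL, NULL, NULL, LS); (NULL, NULL, NULL, RF)

LEFT JOIN keeps every row from `players`; unmatched rows get NULL for `games`'s columns.
Matching on t1.player_id <= t2.player_id. A NULL in a compared column never satisfies the condition.
- t1[0] player_id=2 → 5 match(es) in t2 → 5 row(s).
- t1[1] player_id=9 → no match; kept with NULLs on the t2 side.
- t1[2] player_id=9 → no match; kept with NULLs on the t2 side.
- t1[3] player_id=5 → no match; kept with NULLs on the t2 side.
- t1[4] player_id=9 → no match; kept with NULLs on the t2 side.
- t1[5] player_id=2 → 5 match(es) in t2 → 5 row(s).
- t1[6] player_id=5 → no match; kept with NULLs on the t2 side.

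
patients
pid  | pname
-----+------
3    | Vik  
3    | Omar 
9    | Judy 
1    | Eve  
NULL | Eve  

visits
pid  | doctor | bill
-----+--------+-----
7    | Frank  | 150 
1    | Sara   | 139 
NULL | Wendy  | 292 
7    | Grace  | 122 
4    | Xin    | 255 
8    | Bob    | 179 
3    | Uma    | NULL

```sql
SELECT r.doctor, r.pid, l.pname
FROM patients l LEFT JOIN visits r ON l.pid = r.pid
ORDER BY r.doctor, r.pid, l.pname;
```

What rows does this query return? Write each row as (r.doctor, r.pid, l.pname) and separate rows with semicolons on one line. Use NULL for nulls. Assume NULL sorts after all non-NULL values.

LEFT JOIN keeps every row from `patients`; unmatched rows get NULL for `visits`'s columns.
Matching on l.pid = r.pid. A NULL in a compared column never satisfies the condition.
Matched pairs: 3; unmatched l rows kept: 2.

(Sara, 1, Eve); (Uma, 3, Omar); (Uma, 3, Vik); (NULL, NULL, Eve); (NULL, NULL, Judy)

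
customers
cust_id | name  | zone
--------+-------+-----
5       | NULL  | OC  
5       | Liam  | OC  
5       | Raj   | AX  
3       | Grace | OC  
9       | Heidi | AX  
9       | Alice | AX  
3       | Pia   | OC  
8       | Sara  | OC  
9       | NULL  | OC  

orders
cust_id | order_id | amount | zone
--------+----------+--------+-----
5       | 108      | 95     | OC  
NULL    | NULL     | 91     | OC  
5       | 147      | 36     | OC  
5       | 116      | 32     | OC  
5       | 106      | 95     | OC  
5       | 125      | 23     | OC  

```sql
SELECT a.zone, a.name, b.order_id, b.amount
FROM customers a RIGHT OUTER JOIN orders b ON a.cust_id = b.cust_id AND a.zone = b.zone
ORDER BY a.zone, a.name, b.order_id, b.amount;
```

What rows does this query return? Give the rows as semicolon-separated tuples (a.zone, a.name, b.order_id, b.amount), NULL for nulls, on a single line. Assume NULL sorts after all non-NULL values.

RIGHT JOIN keeps every row from `orders`; unmatched rows get NULL for `customers`'s columns.
Matching on a.cust_id = b.cust_id AND a.zone = b.zone. A NULL in a compared column never satisfies the condition.
- cust_id=5, zone=OC: 5 matching b row(s), so 5 row(s) emitted.
- cust_id=5, zone=OC: 5 matching b row(s), so 5 row(s) emitted.
- cust_id=5, zone=AX: no matching b row.
- cust_id=3, zone=OC: no matching b row.
- cust_id=9, zone=AX: no matching b row.
- cust_id=9, zone=AX: no matching b row.
- cust_id=3, zone=OC: no matching b row.
- cust_id=8, zone=OC: no matching b row.
- cust_id=9, zone=OC: no matching b row.
- plus 1 unmatched b row(s), each kept with NULL a columns.

(OC, Liam, 106, 95); (OC, Liam, 108, 95); (OC, Liam, 116, 32); (OC, Liam, 125, 23); (OC, Liam, 147, 36); (OC, NULL, 106, 95); (OC, NULL, 108, 95); (OC, NULL, 116, 32); (OC, NULL, 125, 23); (OC, NULL, 147, 36); (NULL, NULL, NULL, 91)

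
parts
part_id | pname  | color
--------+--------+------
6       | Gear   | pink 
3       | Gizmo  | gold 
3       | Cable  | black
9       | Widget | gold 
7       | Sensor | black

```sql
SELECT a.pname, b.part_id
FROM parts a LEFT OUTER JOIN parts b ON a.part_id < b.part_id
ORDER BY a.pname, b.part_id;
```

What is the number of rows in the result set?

10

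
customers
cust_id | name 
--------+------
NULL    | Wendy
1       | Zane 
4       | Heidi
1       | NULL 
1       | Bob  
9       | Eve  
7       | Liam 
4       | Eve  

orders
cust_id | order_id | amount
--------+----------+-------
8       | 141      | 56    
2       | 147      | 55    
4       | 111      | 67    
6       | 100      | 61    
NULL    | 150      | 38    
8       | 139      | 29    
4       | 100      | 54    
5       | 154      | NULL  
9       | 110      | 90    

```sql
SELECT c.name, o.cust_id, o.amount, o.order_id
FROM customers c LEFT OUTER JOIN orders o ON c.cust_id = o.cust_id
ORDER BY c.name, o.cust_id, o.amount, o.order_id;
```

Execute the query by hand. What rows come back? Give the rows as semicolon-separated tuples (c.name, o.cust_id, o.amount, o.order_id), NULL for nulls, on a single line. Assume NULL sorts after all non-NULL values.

LEFT JOIN keeps every row from `customers`; unmatched rows get NULL for `orders`'s columns.
Matching on c.cust_id = o.cust_id. A NULL in a compared column never satisfies the condition.
- c row (cust_id=NULL): no match → kept, o columns NULL.
- c row (cust_id=1): no match → kept, o columns NULL.
- c row (cust_id=4): matches 2 o row(s) → 2 output row(s).
- c row (cust_id=1): no match → kept, o columns NULL.
- c row (cust_id=1): no match → kept, o columns NULL.
- c row (cust_id=9): matches 1 o row(s) → 1 output row(s).
- c row (cust_id=7): no match → kept, o columns NULL.
- c row (cust_id=4): matches 2 o row(s) → 2 output row(s).
After projecting and ordering:
c.name | o.cust_id | o.amount | o.order_id
Bob | NULL | NULL | NULL
Eve | 4 | 54 | 100
Eve | 4 | 67 | 111
Eve | 9 | 90 | 110
Heidi | 4 | 54 | 100
Heidi | 4 | 67 | 111
Liam | NULL | NULL | NULL
Wendy | NULL | NULL | NULL
Zane | NULL | NULL | NULL
NULL | NULL | NULL | NULL

(Bob, NULL, NULL, NULL); (Eve, 4, 54, 100); (Eve, 4, 67, 111); (Eve, 9, 90, 110); (Heidi, 4, 54, 100); (Heidi, 4, 67, 111); (Liam, NULL, NULL, NULL); (Wendy, NULL, NULL, NULL); (Zane, NULL, NULL, NULL); (NULL, NULL, NULL, NULL)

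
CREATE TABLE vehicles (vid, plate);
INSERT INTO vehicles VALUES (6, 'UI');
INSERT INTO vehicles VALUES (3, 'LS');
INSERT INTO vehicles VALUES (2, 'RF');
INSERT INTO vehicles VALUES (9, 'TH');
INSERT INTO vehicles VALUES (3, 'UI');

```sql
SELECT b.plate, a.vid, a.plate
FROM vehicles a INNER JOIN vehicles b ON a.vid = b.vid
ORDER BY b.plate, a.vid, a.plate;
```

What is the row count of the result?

7

INNER JOIN keeps only pairs where the ON condition holds.
Matching on a.vid = b.vid.
- a (vid=6) pairs with 1 row(s) of b.
- a (vid=3) pairs with 2 row(s) of b.
- a (vid=2) pairs with 1 row(s) of b.
- a (vid=9) pairs with 1 row(s) of b.
- a (vid=3) pairs with 2 row(s) of b.
Total: 7 rows.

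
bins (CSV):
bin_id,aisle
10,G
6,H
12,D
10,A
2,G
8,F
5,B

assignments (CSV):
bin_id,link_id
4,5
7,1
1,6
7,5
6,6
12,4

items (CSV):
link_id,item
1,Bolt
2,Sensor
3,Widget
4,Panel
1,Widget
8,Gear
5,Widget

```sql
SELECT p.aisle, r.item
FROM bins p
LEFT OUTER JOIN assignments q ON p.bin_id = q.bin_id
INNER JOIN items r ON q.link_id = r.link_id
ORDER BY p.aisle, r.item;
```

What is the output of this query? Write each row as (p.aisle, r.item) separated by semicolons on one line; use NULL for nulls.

Evaluate left to right. First `bins p LEFT JOIN assignments q` on bin_id: 7 row(s).
Then INNER JOIN `items r` on link_id: keep only rows whose q.link_id appears in r.

(D, Panel)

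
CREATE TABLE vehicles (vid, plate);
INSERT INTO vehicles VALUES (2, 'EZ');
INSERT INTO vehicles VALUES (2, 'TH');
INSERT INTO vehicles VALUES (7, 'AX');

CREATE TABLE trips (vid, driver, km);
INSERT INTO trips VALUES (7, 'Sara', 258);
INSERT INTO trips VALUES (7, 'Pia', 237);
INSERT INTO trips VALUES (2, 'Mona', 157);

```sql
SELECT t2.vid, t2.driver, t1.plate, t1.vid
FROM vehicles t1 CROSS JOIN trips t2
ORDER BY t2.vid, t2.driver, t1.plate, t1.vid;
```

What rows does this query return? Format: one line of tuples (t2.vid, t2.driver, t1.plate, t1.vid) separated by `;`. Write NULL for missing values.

CROSS JOIN pairs every row of `vehicles` with every row of `trips`: 3 × 3 = 9 rows.
After projecting and ordering:
t2.vid | t2.driver | t1.plate | t1.vid
2 | Mona | AX | 7
2 | Mona | EZ | 2
2 | Mona | TH | 2
7 | Pia | AX | 7
7 | Pia | EZ | 2
7 | Pia | TH | 2
7 | Sara | AX | 7
7 | Sara | EZ | 2
7 | Sara | TH | 2

(2, Mona, AX, 7); (2, Mona, EZ, 2); (2, Mona, TH, 2); (7, Pia, AX, 7); (7, Pia, EZ, 2); (7, Pia, TH, 2); (7, Sara, AX, 7); (7, Sara, EZ, 2); (7, Sara, TH, 2)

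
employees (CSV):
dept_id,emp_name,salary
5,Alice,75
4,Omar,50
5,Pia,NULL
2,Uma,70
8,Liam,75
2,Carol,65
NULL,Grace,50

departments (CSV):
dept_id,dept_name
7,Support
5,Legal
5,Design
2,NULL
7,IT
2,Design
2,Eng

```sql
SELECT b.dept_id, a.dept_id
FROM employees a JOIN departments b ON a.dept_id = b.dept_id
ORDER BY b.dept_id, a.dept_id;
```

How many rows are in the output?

10

INNER JOIN keeps only pairs where the ON condition holds.
Matching on a.dept_id = b.dept_id. A NULL in a compared column never satisfies the condition.
- a (dept_id=5) pairs with 2 row(s) of b.
- a (dept_id=4) has no partner → excluded.
- a (dept_id=5) pairs with 2 row(s) of b.
- a (dept_id=2) pairs with 3 row(s) of b.
- a (dept_id=8) has no partner → excluded.
- a (dept_id=2) pairs with 3 row(s) of b.
- a (dept_id=NULL) has no partner → excluded.
Total: 10 rows.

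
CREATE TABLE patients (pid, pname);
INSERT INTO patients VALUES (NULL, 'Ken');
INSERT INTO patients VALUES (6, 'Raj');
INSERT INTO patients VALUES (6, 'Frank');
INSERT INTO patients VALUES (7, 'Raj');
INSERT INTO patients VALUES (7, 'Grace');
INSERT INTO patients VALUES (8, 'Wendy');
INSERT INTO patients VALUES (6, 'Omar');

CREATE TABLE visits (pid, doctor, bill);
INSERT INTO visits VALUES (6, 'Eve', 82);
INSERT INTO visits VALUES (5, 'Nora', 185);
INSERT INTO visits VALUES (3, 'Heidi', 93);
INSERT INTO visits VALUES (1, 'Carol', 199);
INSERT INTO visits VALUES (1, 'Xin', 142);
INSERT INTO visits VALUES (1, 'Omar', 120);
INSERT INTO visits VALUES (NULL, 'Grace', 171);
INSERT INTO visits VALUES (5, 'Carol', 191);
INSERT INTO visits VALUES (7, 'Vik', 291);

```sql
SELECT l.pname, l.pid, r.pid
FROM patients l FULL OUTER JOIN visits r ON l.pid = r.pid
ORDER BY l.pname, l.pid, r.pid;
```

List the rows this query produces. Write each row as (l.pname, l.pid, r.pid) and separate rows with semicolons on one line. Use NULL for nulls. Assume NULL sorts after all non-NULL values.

(Frank, 6, 6); (Grace, 7, 7); (Ken, NULL, NULL); (Omar, 6, 6); (Raj, 6, 6); (Raj, 7, 7); (Wendy, 8, NULL); (NULL, NULL, 1); (NULL, NULL, 1); (NULL, NULL, 1); (NULL, NULL, 3); (NULL, NULL, 5); (NULL, NULL, 5); (NULL, NULL, NULL)

FULL OUTER JOIN keeps every row from both sides; unmatched rows get NULL for the other side's columns.
Matching on l.pid = r.pid. A NULL in a compared column never satisfies the condition.
- pid=NULL: no r row matches, row kept with r columns NULL.
- pid=6: 1 matching r row(s), so 1 row(s) emitted.
- pid=6: 1 matching r row(s), so 1 row(s) emitted.
- pid=7: 1 matching r row(s), so 1 row(s) emitted.
- pid=7: 1 matching r row(s), so 1 row(s) emitted.
- pid=8: no r row matches, row kept with r columns NULL.
- pid=6: 1 matching r row(s), so 1 row(s) emitted.
- 7 r row(s) had no l match → kept, l columns NULL.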